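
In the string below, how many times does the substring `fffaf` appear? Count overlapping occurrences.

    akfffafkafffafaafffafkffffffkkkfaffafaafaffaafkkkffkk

3

Sliding a length-5 window over the 53 characters (49 positions):
  position 3–7: fffaf
  position 10–14: fffaf
  position 17–21: fffaf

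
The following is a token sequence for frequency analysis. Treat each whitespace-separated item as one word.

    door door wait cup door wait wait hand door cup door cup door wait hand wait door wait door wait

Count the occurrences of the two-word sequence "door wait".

Scanning the 19 overlapping bigram windows for "door wait":
  position 2–3: door wait
  position 5–6: door wait
  position 13–14: door wait
  position 17–18: door wait
  position 19–20: door wait

5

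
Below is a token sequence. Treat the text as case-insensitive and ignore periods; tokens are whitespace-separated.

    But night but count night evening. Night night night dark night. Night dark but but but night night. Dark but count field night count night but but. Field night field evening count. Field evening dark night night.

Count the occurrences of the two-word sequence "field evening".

Scanning the 36 overlapping bigram windows for "field evening":
  position 30–31: field evening
  position 33–34: field evening

2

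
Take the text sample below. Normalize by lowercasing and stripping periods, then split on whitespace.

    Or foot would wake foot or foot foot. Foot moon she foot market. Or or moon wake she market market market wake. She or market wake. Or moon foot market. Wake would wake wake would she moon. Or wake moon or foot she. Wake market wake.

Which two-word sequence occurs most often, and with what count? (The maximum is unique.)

"market wake", 4 times

Bigram frequencies (highest first):
  market wake: 4
  or foot: 3
  would wake: 2
  foot foot: 2
  foot market: 2
  or moon: 2
  … (26 more, each ≤ 2)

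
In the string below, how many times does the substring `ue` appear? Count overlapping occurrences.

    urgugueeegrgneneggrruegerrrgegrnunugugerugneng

2

Sliding a length-2 window over the 46 characters (45 positions):
  position 6–7: ue
  position 21–22: ue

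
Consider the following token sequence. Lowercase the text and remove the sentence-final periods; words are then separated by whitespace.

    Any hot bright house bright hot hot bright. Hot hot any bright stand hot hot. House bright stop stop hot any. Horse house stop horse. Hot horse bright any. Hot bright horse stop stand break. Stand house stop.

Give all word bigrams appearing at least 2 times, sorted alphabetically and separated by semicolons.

any hot; bright hot; hot any; hot bright; hot hot; house bright; house stop

Bigram counts meeting the condition (at least 2 times):
  any hot: 2
  bright hot: 2
  hot any: 2
  hot bright: 3
  hot hot: 3
  house bright: 2
  house stop: 2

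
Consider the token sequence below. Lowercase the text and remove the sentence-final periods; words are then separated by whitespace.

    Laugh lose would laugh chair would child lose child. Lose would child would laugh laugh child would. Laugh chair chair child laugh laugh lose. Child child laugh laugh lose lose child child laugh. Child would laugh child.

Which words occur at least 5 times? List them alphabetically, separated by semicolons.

child; laugh; lose; would

Unigram counts meeting the condition (at least 5 times):
  child: 11
  laugh: 11
  lose: 6
  would: 6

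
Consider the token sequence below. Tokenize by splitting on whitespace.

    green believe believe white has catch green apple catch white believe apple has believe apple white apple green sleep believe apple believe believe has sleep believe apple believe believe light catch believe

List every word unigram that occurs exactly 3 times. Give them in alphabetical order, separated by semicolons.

catch; green; has; white

Unigram counts meeting the condition (exactly 3 times):
  catch: 3
  green: 3
  has: 3
  white: 3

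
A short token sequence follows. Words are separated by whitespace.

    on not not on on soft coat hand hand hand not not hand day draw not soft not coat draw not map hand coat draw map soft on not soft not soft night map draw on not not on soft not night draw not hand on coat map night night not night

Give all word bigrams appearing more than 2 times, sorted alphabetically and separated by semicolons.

draw not; not not; not soft; on not; soft not

Bigram counts meeting the condition (more than 2 times):
  draw not: 3
  not not: 3
  not soft: 3
  on not: 3
  soft not: 3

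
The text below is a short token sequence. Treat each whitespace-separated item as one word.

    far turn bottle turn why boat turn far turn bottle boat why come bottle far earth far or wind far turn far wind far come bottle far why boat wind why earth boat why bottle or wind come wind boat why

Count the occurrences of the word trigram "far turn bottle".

Scanning the 39 overlapping trigram windows for "far turn bottle":
  position 1–3: far turn bottle
  position 8–10: far turn bottle

2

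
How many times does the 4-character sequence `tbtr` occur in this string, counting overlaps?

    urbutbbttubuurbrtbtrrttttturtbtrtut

2

Sliding a length-4 window over the 35 characters (32 positions):
  position 17–20: tbtr
  position 29–32: tbtr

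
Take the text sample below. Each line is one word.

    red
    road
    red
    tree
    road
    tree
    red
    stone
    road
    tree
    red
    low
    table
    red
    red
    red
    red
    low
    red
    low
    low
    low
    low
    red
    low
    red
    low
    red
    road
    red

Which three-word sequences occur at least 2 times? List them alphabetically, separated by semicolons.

Trigram counts meeting the condition (at least 2 times):
  low low low: 2
  low red low: 3
  red low red: 3
  red red red: 2
  red road red: 2
  road tree red: 2

low low low; low red low; red low red; red red red; red road red; road tree red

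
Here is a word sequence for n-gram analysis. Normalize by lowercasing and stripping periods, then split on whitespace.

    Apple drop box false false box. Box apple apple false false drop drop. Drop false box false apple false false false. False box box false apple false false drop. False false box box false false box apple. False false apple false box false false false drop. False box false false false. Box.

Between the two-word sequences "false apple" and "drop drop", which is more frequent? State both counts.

"false apple": 3 occurrences
"drop drop": 2 occurrences

"false apple" (3 vs 2)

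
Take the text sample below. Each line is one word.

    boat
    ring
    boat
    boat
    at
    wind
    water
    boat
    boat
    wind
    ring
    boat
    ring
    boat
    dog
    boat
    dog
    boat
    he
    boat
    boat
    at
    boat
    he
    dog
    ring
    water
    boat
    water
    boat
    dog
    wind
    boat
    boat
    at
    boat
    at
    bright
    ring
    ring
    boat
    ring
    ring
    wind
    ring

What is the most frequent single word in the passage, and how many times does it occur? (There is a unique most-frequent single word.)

Unigram frequencies (highest first):
  boat: 18
  ring: 9
  at: 4
  wind: 4
  dog: 4
  water: 3
  … (2 more, each ≤ 2)

"boat", 18 times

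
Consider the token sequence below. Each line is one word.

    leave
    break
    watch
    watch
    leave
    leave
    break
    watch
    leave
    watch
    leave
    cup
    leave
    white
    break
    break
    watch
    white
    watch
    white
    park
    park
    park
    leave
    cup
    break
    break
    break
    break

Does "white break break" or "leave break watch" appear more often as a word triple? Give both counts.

"white break break": 1 occurrence
"leave break watch": 2 occurrences

"leave break watch" (2 vs 1)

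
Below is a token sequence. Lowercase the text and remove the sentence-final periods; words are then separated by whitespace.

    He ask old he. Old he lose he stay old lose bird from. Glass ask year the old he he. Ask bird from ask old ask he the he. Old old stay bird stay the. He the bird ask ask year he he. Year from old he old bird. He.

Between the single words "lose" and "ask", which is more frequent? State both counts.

"lose": 2 occurrences
"ask": 7 occurrences

"ask" (7 vs 2)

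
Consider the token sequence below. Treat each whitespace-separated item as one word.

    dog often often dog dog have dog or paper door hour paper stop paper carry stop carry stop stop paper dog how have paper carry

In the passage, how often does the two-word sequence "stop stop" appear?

1

Scanning the 24 overlapping bigram windows for "stop stop":
  position 18–19: stop stop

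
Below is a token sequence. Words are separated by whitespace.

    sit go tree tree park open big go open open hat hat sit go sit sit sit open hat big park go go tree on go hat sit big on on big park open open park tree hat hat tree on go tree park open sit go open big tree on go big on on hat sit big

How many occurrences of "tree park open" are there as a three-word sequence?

2

Scanning the 56 overlapping trigram windows for "tree park open":
  position 4–6: tree park open
  position 43–45: tree park open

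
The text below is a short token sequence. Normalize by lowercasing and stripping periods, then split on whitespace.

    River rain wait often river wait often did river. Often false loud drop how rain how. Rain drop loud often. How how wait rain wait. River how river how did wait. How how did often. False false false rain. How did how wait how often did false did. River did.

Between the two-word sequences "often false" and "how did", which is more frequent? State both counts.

"often false": 2 occurrences
"how did": 3 occurrences

"how did" (3 vs 2)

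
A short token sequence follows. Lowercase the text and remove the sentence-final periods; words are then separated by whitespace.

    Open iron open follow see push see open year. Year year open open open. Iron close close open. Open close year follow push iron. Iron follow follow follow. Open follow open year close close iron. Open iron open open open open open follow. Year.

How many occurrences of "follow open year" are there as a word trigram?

1

Scanning the 42 overlapping trigram windows for "follow open year":
  position 30–32: follow open year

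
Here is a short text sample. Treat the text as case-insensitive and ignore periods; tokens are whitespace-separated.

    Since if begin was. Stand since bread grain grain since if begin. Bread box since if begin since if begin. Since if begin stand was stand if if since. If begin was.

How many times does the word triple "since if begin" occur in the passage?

Scanning the 30 overlapping trigram windows for "since if begin":
  position 1–3: since if begin
  position 10–12: since if begin
  position 15–17: since if begin
  position 18–20: since if begin
  position 21–23: since if begin
  position 29–31: since if begin

6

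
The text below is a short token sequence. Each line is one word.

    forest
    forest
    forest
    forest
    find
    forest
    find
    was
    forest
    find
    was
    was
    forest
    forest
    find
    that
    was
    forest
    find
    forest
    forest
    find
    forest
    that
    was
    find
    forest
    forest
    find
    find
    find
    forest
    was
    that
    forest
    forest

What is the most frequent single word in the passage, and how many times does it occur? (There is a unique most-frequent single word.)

Unigram frequencies (highest first):
  forest: 17
  find: 10
  was: 6
  that: 3

"forest", 17 times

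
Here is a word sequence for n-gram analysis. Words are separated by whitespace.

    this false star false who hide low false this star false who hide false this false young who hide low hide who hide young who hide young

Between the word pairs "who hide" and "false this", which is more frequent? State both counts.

"who hide" (5 vs 2)

"who hide": 5 occurrences
"false this": 2 occurrences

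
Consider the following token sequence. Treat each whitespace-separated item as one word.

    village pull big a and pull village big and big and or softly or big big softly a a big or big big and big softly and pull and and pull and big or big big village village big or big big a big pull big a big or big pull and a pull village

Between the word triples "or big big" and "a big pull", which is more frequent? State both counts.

"or big big" (4 vs 1)

"or big big": 4 occurrences
"a big pull": 1 occurrence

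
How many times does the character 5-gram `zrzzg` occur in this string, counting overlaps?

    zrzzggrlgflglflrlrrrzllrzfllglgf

1

Sliding a length-5 window over the 32 characters (28 positions):
  position 1–5: zrzzg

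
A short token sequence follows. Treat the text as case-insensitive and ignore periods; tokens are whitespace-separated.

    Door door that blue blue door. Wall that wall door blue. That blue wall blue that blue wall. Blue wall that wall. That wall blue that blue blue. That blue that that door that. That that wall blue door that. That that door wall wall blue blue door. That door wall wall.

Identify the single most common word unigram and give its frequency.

Unigram frequencies (highest first):
  that: 17
  blue: 14
  wall: 12
  door: 9

"that", 17 times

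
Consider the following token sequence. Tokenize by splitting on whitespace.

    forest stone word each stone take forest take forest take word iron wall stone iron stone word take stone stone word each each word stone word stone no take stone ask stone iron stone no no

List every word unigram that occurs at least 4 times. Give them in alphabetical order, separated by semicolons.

Unigram counts meeting the condition (at least 4 times):
  stone: 11
  take: 5
  word: 6

stone; take; word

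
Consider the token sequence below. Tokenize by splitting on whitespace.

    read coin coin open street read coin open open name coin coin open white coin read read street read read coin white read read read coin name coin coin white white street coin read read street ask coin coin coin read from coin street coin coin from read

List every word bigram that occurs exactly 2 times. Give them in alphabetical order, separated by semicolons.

coin white; name coin; read street; street coin; street read

Bigram counts meeting the condition (exactly 2 times):
  coin white: 2
  name coin: 2
  read street: 2
  street coin: 2
  street read: 2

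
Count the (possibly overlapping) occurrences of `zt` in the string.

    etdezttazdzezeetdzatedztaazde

2

Sliding a length-2 window over the 29 characters (28 positions):
  position 5–6: zt
  position 23–24: zt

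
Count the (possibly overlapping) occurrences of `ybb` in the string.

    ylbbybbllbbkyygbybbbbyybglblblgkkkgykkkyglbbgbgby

Sliding a length-3 window over the 49 characters (47 positions):
  position 5–7: ybb
  position 17–19: ybb

2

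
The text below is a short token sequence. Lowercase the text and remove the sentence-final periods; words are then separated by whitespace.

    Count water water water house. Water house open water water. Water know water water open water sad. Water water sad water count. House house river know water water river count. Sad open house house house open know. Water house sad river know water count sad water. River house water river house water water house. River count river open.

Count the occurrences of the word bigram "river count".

Scanning the 57 overlapping bigram windows for "river count":
  position 29–30: river count
  position 55–56: river count

2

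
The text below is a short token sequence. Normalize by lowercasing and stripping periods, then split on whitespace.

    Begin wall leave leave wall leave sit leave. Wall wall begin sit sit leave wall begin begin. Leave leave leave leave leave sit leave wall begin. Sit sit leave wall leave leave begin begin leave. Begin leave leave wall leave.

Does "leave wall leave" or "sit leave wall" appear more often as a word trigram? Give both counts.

"leave wall leave": 3 occurrences
"sit leave wall": 4 occurrences

"sit leave wall" (4 vs 3)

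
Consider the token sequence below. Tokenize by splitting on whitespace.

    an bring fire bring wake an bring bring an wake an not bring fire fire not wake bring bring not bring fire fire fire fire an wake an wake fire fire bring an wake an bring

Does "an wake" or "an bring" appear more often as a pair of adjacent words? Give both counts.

"an wake": 4 occurrences
"an bring": 3 occurrences

"an wake" (4 vs 3)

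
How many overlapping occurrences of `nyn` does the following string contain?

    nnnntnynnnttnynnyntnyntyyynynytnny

Sliding a length-3 window over the 34 characters (32 positions):
  position 6–8: nyn
  position 13–15: nyn
  position 16–18: nyn
  position 20–22: nyn
  position 27–29: nyn

5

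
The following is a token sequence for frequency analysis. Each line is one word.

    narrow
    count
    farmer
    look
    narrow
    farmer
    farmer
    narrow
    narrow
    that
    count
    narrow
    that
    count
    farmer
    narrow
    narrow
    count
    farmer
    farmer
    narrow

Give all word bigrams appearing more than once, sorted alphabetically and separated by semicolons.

count farmer; farmer farmer; farmer narrow; narrow count; narrow narrow; narrow that; that count

Bigram counts meeting the condition (more than once):
  count farmer: 3
  farmer farmer: 2
  farmer narrow: 3
  narrow count: 2
  narrow narrow: 2
  narrow that: 2
  that count: 2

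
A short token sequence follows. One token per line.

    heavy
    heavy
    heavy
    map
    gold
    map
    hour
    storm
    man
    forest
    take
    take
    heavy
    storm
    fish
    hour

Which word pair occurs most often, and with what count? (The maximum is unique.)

Bigram frequencies (highest first):
  heavy heavy: 2
  heavy map: 1
  map gold: 1
  gold map: 1
  map hour: 1
  hour storm: 1
  … (8 more, each ≤ 1)

"heavy heavy", 2 times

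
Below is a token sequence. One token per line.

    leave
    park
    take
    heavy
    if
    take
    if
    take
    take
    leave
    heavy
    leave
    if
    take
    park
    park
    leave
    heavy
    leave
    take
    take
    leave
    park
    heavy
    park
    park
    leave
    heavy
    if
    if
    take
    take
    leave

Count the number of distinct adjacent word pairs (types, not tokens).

18

33 tokens → 32 bigram windows in total.
Repeated bigrams (each contributes count−1 duplicates):
  if take: 4
  leave heavy: 3
  take leave: 3
  take take: 3
  heavy if: 2
  heavy leave: 2
  leave park: 2
  park leave: 2
  … (1 more repeated)
14 duplicate windows → 32 − 14 = 18 distinct.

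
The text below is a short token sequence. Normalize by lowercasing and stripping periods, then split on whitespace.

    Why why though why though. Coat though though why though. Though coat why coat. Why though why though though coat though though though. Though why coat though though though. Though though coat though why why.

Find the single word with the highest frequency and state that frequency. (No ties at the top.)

"though", 19 times

Unigram frequencies (highest first):
  though: 19
  why: 10
  coat: 6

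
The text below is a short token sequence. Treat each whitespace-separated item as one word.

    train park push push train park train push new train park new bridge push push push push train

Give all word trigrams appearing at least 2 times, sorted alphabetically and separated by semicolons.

Trigram counts meeting the condition (at least 2 times):
  push push push: 2
  push push train: 2

push push push; push push train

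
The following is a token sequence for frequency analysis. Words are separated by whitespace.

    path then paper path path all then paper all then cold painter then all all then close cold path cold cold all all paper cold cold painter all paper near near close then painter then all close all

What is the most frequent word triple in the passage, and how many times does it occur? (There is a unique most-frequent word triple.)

"painter then all", 2 times

Trigram frequencies (highest first):
  painter then all: 2
  path then paper: 1
  then paper path: 1
  paper path path: 1
  path path all: 1
  path all then: 1
  … (29 more, each ≤ 1)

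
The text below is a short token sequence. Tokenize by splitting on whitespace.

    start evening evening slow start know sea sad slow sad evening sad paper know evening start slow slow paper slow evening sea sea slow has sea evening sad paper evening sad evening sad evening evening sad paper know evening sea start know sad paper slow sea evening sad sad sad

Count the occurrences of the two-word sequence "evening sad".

Scanning the 49 overlapping bigram windows for "evening sad":
  position 11–12: evening sad
  position 27–28: evening sad
  position 30–31: evening sad
  position 32–33: evening sad
  position 35–36: evening sad
  position 47–48: evening sad

6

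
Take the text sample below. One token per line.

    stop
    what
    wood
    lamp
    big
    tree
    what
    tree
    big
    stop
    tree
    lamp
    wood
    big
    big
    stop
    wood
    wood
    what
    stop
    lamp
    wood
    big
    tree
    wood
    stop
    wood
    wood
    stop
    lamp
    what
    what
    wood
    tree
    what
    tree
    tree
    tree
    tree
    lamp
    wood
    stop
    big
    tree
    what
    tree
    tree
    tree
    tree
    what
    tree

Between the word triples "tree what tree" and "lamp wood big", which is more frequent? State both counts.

"tree what tree" (4 vs 2)

"tree what tree": 4 occurrences
"lamp wood big": 2 occurrences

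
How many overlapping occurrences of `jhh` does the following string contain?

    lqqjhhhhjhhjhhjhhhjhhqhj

Sliding a length-3 window over the 24 characters (22 positions):
  position 4–6: jhh
  position 9–11: jhh
  position 12–14: jhh
  position 15–17: jhh
  position 19–21: jhh

5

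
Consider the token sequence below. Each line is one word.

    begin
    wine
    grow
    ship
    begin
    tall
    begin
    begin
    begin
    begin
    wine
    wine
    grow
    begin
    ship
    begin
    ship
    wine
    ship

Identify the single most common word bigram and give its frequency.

"begin begin", 3 times

Bigram frequencies (highest first):
  begin begin: 3
  begin wine: 2
  wine grow: 2
  ship begin: 2
  begin ship: 2
  grow ship: 1
  … (6 more, each ≤ 1)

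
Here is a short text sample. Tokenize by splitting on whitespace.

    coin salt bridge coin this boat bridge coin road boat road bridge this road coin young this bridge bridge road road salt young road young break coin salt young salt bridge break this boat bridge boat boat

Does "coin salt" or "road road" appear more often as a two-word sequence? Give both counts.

"coin salt": 2 occurrences
"road road": 1 occurrence

"coin salt" (2 vs 1)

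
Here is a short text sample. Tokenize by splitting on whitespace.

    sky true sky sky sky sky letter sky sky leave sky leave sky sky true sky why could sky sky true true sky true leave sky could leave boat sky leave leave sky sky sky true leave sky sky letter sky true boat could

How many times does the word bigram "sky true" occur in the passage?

Scanning the 43 overlapping bigram windows for "sky true":
  position 1–2: sky true
  position 14–15: sky true
  position 20–21: sky true
  position 23–24: sky true
  position 35–36: sky true
  position 41–42: sky true

6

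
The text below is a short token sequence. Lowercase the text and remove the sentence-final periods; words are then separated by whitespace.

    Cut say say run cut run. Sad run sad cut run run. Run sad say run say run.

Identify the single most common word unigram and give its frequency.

"run", 8 times

Unigram frequencies (highest first):
  run: 8
  say: 4
  cut: 3
  sad: 3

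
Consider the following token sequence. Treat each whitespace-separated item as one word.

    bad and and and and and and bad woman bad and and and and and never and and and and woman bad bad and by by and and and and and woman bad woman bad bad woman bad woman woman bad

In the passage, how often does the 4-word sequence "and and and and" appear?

8

Scanning the 38 overlapping 4-gram windows for "and and and and":
  position 2–5: and and and and
  position 3–6: and and and and
  position 4–7: and and and and
  position 11–14: and and and and
  position 12–15: and and and and
  position 17–20: and and and and
  position 27–30: and and and and
  position 28–31: and and and and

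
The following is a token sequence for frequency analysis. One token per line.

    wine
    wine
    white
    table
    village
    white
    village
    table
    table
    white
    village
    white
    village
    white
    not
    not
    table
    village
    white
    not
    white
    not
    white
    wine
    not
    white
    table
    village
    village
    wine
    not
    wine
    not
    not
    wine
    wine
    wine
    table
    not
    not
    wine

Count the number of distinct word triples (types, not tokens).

41 tokens → 39 trigram windows in total.
Repeated trigrams (each contributes count−1 duplicates):
  not not wine: 2
  table village white: 2
  village white not: 2
  village white village: 2
  white not white: 2
  white table village: 2
  white village white: 2
7 duplicate windows → 39 − 7 = 32 distinct.

32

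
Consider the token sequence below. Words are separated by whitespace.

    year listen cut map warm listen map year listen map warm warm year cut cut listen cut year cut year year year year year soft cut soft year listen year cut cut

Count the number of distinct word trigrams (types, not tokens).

32 tokens → 30 trigram windows in total.
Repeated trigrams (each contributes count−1 duplicates):
  year year year: 3
  year cut cut: 2
3 duplicate windows → 30 − 3 = 27 distinct.

27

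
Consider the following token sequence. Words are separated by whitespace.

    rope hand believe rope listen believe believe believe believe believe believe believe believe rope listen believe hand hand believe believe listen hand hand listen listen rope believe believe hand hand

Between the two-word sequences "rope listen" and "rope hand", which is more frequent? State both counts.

"rope listen": 2 occurrences
"rope hand": 1 occurrence

"rope listen" (2 vs 1)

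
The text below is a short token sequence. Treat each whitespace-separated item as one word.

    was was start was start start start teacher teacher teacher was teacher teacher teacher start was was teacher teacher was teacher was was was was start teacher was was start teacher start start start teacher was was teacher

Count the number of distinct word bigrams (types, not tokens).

38 tokens → 37 bigram windows in total.
Repeated bigrams (each contributes count−1 duplicates):
  was was: 7
  teacher teacher: 5
  teacher was: 5
  start start: 4
  start teacher: 4
  was start: 4
  was teacher: 4
  start was: 2
  … (1 more repeated)
28 duplicate windows → 37 − 28 = 9 distinct.

9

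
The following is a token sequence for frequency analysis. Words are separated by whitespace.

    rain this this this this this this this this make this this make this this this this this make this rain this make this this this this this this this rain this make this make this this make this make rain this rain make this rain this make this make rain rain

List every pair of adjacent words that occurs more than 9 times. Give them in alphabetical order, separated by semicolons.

this make; this this

Bigram counts meeting the condition (more than 9 times):
  this make: 10
  this this: 19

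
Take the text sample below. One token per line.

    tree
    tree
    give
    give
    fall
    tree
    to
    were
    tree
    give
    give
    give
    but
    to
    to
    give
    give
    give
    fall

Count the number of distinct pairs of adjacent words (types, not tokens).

12

19 tokens → 18 bigram windows in total.
Repeated bigrams (each contributes count−1 duplicates):
  give give: 5
  give fall: 2
  tree give: 2
6 duplicate windows → 18 − 6 = 12 distinct.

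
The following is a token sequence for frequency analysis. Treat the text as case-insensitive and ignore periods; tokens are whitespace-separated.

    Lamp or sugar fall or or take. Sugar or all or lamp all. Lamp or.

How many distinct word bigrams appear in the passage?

15 tokens → 14 bigram windows in total.
Repeated bigrams (each contributes count−1 duplicates):
  lamp or: 2
1 duplicate windows → 14 − 1 = 13 distinct.

13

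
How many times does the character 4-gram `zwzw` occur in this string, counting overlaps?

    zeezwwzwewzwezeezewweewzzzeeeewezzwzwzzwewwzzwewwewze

Sliding a length-4 window over the 53 characters (50 positions):
  position 34–37: zwzw

1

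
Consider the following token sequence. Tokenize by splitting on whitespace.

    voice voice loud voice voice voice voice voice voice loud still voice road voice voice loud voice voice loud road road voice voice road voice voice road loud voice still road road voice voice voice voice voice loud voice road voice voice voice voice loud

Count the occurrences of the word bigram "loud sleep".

0

Scanning the 44 overlapping bigram windows for "loud sleep":
  (none found)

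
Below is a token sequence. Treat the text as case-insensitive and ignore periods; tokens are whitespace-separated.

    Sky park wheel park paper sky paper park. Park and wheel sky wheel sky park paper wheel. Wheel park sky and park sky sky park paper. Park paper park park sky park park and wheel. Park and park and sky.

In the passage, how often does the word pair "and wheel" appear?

Scanning the 39 overlapping bigram windows for "and wheel":
  position 10–11: and wheel
  position 34–35: and wheel

2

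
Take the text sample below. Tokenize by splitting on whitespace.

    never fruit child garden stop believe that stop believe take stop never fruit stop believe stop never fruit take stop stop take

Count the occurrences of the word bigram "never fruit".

3

Scanning the 21 overlapping bigram windows for "never fruit":
  position 1–2: never fruit
  position 12–13: never fruit
  position 17–18: never fruit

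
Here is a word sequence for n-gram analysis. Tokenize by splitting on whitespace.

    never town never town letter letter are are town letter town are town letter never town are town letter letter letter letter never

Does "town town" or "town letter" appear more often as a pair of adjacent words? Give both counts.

"town letter" (4 vs 0)

"town town": 0 occurrences
"town letter": 4 occurrences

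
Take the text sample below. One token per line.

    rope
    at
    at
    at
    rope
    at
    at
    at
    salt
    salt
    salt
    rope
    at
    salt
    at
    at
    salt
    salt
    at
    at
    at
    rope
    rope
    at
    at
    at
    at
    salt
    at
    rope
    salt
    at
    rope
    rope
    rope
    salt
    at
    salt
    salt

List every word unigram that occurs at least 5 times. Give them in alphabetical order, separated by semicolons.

at; rope; salt

Unigram counts meeting the condition (at least 5 times):
  at: 19
  rope: 9
  salt: 11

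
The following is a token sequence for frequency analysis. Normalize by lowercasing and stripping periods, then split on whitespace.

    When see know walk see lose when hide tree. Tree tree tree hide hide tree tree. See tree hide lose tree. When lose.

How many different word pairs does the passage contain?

23 tokens → 22 bigram windows in total.
Repeated bigrams (each contributes count−1 duplicates):
  tree tree: 4
  hide tree: 2
  tree hide: 2
5 duplicate windows → 22 − 5 = 17 distinct.

17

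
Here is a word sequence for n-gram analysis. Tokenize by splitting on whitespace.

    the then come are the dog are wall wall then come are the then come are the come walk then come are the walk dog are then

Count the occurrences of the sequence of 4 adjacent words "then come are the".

4

Scanning the 24 overlapping 4-gram windows for "then come are the":
  position 2–5: then come are the
  position 10–13: then come are the
  position 14–17: then come are the
  position 20–23: then come are the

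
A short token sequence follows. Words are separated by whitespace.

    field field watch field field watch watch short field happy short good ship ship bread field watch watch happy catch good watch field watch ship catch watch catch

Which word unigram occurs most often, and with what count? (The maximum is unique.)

"watch", 8 times

Unigram frequencies (highest first):
  watch: 8
  field: 7
  ship: 3
  catch: 3
  short: 2
  happy: 2
  … (2 more, each ≤ 2)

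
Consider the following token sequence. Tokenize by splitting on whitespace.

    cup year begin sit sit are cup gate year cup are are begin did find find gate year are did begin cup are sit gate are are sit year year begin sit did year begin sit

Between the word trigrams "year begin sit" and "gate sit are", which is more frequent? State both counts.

"year begin sit" (3 vs 0)

"year begin sit": 3 occurrences
"gate sit are": 0 occurrences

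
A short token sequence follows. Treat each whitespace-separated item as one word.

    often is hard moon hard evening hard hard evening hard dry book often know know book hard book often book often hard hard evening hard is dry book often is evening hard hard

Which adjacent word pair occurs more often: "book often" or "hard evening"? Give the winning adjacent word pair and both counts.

"book often" (4 vs 3)

"book often": 4 occurrences
"hard evening": 3 occurrences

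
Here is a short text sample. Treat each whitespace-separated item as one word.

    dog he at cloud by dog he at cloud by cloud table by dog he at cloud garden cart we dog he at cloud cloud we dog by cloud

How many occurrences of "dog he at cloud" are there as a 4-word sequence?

Scanning the 26 overlapping 4-gram windows for "dog he at cloud":
  position 1–4: dog he at cloud
  position 6–9: dog he at cloud
  position 14–17: dog he at cloud
  position 21–24: dog he at cloud

4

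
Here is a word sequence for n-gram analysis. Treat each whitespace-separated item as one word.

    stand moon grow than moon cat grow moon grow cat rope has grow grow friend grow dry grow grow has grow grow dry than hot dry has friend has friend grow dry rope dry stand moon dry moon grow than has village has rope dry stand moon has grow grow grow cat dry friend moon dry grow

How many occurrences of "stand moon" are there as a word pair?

Scanning the 56 overlapping bigram windows for "stand moon":
  position 1–2: stand moon
  position 35–36: stand moon
  position 46–47: stand moon

3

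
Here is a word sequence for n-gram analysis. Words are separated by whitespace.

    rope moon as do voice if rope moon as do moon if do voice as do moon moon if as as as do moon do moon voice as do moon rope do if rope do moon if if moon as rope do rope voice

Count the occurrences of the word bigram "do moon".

Scanning the 43 overlapping bigram windows for "do moon":
  position 10–11: do moon
  position 16–17: do moon
  position 23–24: do moon
  position 25–26: do moon
  position 29–30: do moon
  position 35–36: do moon

6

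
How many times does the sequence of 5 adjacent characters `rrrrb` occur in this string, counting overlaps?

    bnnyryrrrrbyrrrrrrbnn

Sliding a length-5 window over the 21 characters (17 positions):
  position 7–11: rrrrb
  position 15–19: rrrrb

2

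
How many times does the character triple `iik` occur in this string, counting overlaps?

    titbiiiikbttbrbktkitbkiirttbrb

1

Sliding a length-3 window over the 30 characters (28 positions):
  position 7–9: iik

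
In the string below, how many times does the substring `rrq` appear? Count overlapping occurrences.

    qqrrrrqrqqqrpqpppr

Sliding a length-3 window over the 18 characters (16 positions):
  position 5–7: rrq

1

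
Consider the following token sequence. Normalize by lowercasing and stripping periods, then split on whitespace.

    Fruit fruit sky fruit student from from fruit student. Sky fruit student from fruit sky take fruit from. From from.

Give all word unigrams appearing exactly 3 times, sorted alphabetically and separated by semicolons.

Unigram counts meeting the condition (exactly 3 times):
  sky: 3
  student: 3

sky; student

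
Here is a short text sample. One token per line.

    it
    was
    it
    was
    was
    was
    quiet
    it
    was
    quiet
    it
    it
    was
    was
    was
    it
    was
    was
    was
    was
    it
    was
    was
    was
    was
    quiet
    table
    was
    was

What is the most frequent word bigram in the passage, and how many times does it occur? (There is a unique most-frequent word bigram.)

"was was", 11 times

Bigram frequencies (highest first):
  was was: 11
  it was: 6
  was it: 3
  was quiet: 3
  quiet it: 2
  it it: 1
  … (2 more, each ≤ 1)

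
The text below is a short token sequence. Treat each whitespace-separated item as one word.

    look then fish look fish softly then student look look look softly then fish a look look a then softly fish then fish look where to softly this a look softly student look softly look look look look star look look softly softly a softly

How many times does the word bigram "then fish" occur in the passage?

Scanning the 44 overlapping bigram windows for "then fish":
  position 2–3: then fish
  position 13–14: then fish
  position 22–23: then fish

3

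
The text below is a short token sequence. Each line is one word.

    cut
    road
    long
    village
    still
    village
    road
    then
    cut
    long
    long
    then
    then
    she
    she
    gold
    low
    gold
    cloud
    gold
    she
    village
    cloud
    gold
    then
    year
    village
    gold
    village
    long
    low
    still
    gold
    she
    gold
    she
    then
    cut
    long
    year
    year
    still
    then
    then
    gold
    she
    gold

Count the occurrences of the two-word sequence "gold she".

Scanning the 46 overlapping bigram windows for "gold she":
  position 20–21: gold she
  position 33–34: gold she
  position 35–36: gold she
  position 45–46: gold she

4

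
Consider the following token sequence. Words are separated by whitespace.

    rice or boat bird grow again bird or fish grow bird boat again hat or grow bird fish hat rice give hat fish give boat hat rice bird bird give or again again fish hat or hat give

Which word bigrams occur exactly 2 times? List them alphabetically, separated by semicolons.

Bigram counts meeting the condition (exactly 2 times):
  fish hat: 2
  grow bird: 2
  hat or: 2
  hat rice: 2

fish hat; grow bird; hat or; hat rice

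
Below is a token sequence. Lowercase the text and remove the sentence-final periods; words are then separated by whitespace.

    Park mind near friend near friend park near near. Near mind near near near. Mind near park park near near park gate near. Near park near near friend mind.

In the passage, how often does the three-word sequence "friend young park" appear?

0

Scanning the 27 overlapping trigram windows for "friend young park":
  (none found)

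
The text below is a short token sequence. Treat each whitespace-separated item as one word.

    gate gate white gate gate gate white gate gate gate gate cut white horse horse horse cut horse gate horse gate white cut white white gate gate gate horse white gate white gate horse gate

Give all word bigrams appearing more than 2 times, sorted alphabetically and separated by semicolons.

Bigram counts meeting the condition (more than 2 times):
  gate gate: 8
  gate horse: 3
  gate white: 4
  horse gate: 3
  white gate: 5

gate gate; gate horse; gate white; horse gate; white gate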